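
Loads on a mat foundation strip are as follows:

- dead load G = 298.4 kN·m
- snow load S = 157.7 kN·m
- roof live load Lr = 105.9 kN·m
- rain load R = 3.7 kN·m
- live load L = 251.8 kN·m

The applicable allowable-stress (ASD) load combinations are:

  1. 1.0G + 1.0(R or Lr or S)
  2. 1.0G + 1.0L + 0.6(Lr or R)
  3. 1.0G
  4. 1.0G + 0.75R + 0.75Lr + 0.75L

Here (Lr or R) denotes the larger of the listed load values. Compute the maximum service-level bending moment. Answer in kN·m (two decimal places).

613.74 kN·m

(R or Lr or S) → S = 157.7 kN·m; (Lr or R) → Lr = 105.9 kN·m.
1. 1.0(298.4) + 1.0(157.7) = 456.10
2. 1.0(298.4) + 1.0(251.8) + 0.6(105.9) = 613.74
3. 1.0(298.4) = 298.40
4. 1.0(298.4) + 0.75(3.7) + 0.75(105.9) + 0.75(251.8) = 569.45
Maximum is from combination 2.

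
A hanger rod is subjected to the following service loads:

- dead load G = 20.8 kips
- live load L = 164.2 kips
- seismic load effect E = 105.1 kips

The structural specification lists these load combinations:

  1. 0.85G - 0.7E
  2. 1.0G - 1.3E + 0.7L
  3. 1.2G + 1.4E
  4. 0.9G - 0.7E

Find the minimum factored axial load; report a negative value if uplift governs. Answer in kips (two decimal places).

-55.89 kips

1. 0.85(20.8) - 0.7(105.1) = -55.89
2. 1.0(20.8) - 1.3(105.1) + 0.7(164.2) = -0.89
3. 1.2(20.8) + 1.4(105.1) = 172.10
4. 0.9(20.8) - 0.7(105.1) = -54.85
Combination 1 gives the minimum: -55.89 kips.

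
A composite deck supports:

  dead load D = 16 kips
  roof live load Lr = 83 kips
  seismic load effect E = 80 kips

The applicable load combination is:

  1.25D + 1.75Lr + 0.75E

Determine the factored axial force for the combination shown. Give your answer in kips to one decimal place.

1.25(16) + 1.75(83) + 0.75(80) = 20.0 + 145.3 + 60.0 = 225.3
P_u = 225.3 kips.

225.3 kips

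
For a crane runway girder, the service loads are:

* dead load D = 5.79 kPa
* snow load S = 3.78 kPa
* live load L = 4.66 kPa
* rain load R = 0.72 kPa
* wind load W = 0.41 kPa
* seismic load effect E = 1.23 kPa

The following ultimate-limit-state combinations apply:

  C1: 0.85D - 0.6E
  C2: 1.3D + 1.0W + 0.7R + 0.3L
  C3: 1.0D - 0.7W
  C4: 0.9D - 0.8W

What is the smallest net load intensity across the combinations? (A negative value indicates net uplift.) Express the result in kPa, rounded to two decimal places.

4.18 kPa

C1: 0.85(5.79) - 0.6(1.23) = 4.92 - 0.74 = 4.18
C2: 1.3(5.79) + 1.0(0.41) + 0.7(0.72) + 0.3(4.66) = 7.53 + 0.41 + 0.50 + 1.40 = 9.84
C3: 1.0(5.79) - 0.7(0.41) = 5.79 - 0.29 = 5.50
C4: 0.9(5.79) - 0.8(0.41) = 5.21 - 0.33 = 4.88
Combination 1 gives the minimum: 4.18 kPa.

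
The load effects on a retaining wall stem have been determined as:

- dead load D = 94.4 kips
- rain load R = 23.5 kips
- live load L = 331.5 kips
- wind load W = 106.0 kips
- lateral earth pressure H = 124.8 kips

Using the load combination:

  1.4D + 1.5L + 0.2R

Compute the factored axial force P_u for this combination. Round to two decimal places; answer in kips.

634.11 kips

1.4(94.4) + 1.5(331.5) + 0.2(23.5) = 132.16 + 497.25 + 4.70 = 634.11
P_u = 634.11 kips.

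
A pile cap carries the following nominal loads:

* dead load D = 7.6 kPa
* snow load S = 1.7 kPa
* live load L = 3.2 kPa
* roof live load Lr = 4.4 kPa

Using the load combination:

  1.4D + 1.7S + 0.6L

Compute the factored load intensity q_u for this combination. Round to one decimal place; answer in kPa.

1.4(7.6) + 1.7(1.7) + 0.6(3.2) = 15.5
q_u = 15.5 kPa.

15.5 kPa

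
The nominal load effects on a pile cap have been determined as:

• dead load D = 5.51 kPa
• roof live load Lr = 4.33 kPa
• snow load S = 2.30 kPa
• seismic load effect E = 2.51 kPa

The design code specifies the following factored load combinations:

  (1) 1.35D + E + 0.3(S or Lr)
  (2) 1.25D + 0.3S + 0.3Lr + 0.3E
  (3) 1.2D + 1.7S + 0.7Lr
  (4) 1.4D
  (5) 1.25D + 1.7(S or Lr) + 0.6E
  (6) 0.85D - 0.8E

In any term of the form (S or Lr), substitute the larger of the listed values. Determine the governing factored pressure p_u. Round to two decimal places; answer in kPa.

15.75 kPa

(S or Lr) → Lr = 4.33 kPa.
(1) 1.35(5.51) + 1.0(2.51) + 0.3(4.33) = 11.25
(2) 1.25(5.51) + 0.3(2.30) + 0.3(4.33) + 0.3(2.51) = 9.63
(3) 1.2(5.51) + 1.7(2.30) + 0.7(4.33) = 13.55
(4) 1.4(5.51) = 7.71
(5) 1.25(5.51) + 1.7(4.33) + 0.6(2.51) = 15.75
(6) 0.85(5.51) - 0.8(2.51) = 2.68
The controlling combination is 5, giving 15.75 kPa.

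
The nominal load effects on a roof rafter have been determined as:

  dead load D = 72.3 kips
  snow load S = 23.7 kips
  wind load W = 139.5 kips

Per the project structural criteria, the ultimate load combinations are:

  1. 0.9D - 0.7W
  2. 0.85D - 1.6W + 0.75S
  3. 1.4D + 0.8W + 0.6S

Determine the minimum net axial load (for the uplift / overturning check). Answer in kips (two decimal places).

-143.97 kips

1. 0.9(72.3) - 0.7(139.5) = 65.07 - 97.65 = -32.58
2. 0.85(72.3) - 1.6(139.5) + 0.75(23.7) = -143.97
3. 1.4(72.3) + 0.8(139.5) + 0.6(23.7) = 101.22 + 111.60 + 14.22 = 227.04
Combination 2 gives the minimum: -143.97 kips.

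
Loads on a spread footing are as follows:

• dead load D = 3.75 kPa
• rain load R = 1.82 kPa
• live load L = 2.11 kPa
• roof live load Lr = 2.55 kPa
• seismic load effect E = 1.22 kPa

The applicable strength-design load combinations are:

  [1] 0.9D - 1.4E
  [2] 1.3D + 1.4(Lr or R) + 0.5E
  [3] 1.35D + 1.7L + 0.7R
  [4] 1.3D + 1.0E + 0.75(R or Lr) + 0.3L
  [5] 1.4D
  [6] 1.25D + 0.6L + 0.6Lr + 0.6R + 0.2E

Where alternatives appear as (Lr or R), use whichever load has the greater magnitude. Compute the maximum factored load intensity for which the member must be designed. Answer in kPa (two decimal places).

(Lr or R) → Lr = 2.55 kPa; (R or Lr) → Lr = 2.55 kPa.
[1] 0.9(3.75) - 1.4(1.22) = 3.38 - 1.71 = 1.67
[2] 1.3(3.75) + 1.4(2.55) + 0.5(1.22) = 4.88 + 3.57 + 0.61 = 9.06
[3] 1.35(3.75) + 1.7(2.11) + 0.7(1.82) = 5.06 + 3.59 + 1.27 = 9.92
[4] 1.3(3.75) + 1.0(1.22) + 0.75(2.55) + 0.3(2.11) = 4.88 + 1.22 + 1.91 + 0.63 = 8.64
[5] 1.4(3.75) = 5.25
[6] 1.25(3.75) + 0.6(2.11) + 0.6(2.55) + 0.6(1.82) + 0.2(1.22) = 4.69 + 1.27 + 1.53 + 1.09 + 0.24 = 8.82
Combination 3 governs: q_u = 9.92 kPa.

9.92 kPa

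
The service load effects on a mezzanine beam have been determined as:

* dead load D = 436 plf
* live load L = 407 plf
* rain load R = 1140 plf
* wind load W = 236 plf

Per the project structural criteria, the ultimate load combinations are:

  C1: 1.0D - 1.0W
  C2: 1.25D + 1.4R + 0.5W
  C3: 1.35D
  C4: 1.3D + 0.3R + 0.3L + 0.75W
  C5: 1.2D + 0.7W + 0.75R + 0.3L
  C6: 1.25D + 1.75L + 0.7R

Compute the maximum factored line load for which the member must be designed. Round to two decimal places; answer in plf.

2259.00 plf

C1: 1.0(436) - 1.0(236) = 436.00 - 236.00 = 200.00
C2: 1.25(436) + 1.4(1140) + 0.5(236) = 545.00 + 1596.00 + 118.00 = 2259.00
C3: 1.35(436) = 588.60
C4: 1.3(436) + 0.3(1140) + 0.3(407) + 0.75(236) = 566.80 + 342.00 + 122.10 + 177.00 = 1207.90
C5: 1.2(436) + 0.7(236) + 0.75(1140) + 0.3(407) = 523.20 + 165.20 + 855.00 + 122.10 = 1665.50
C6: 1.25(436) + 1.75(407) + 0.7(1140) = 545.00 + 712.25 + 798.00 = 2055.25
Maximum is from combination 2.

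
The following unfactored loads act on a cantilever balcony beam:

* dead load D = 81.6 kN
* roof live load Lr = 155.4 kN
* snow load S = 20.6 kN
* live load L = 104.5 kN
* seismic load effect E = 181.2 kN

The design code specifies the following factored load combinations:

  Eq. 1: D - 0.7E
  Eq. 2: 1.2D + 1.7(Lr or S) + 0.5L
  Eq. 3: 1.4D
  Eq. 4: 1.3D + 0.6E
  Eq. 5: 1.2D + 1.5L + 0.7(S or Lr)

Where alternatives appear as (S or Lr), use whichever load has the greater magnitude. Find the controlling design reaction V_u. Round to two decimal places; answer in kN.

(Lr or S) → Lr = 155.4 kN; (S or Lr) → Lr = 155.4 kN.
Eq. 1: 1.0(81.6) - 0.7(181.2) = 81.60 - 126.84 = -45.24
Eq. 2: 1.2(81.6) + 1.7(155.4) + 0.5(104.5) = 97.92 + 264.18 + 52.25 = 414.35
Eq. 3: 1.4(81.6) = 114.24
Eq. 4: 1.3(81.6) + 0.6(181.2) = 106.08 + 108.72 = 214.80
Eq. 5: 1.2(81.6) + 1.5(104.5) + 0.7(155.4) = 97.92 + 156.75 + 108.78 = 363.45
Combination 2 governs: V_u = 414.35 kN.

414.35 kN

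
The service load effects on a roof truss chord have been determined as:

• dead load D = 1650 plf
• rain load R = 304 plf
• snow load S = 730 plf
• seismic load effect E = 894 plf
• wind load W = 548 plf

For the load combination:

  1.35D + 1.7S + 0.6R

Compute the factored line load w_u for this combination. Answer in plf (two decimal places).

1.35(1650) + 1.7(730) + 0.6(304) = 2227.50 + 1241.00 + 182.40 = 3650.90
w_u = 3650.90 plf.

3650.90 plf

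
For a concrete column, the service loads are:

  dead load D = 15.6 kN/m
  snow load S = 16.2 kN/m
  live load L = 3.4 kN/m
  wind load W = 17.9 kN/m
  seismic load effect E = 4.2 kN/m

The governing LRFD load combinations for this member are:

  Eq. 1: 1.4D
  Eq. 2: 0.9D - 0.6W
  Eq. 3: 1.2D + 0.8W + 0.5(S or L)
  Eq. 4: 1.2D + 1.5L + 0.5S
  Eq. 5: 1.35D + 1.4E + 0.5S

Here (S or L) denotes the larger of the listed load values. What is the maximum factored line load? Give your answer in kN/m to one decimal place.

41.1 kN/m

(S or L) → S = 16.2 kN/m.
Eq. 1: 1.4(15.6) = 21.8
Eq. 2: 0.9(15.6) - 0.6(17.9) = 3.3
Eq. 3: 1.2(15.6) + 0.8(17.9) + 0.5(16.2) = 41.1
Eq. 4: 1.2(15.6) + 1.5(3.4) + 0.5(16.2) = 31.9
Eq. 5: 1.35(15.6) + 1.4(4.2) + 0.5(16.2) = 35.0
Combination 3 governs: w_u = 41.1 kN/m.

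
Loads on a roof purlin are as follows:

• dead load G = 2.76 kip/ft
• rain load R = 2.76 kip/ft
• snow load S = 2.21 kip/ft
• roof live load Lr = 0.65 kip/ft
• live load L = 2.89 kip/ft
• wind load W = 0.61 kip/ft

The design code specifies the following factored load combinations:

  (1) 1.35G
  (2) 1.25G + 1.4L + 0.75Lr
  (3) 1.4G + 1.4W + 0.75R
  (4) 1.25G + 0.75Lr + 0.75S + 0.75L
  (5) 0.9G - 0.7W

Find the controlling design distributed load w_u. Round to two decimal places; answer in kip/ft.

(1) 1.35(2.76) = 3.73
(2) 1.25(2.76) + 1.4(2.89) + 0.75(0.65) = 7.98
(3) 1.4(2.76) + 1.4(0.61) + 0.75(2.76) = 6.79
(4) 1.25(2.76) + 0.75(0.65) + 0.75(2.21) + 0.75(2.89) = 7.76
(5) 0.9(2.76) - 0.7(0.61) = 2.06
Maximum is from combination 2.

7.98 kip/ft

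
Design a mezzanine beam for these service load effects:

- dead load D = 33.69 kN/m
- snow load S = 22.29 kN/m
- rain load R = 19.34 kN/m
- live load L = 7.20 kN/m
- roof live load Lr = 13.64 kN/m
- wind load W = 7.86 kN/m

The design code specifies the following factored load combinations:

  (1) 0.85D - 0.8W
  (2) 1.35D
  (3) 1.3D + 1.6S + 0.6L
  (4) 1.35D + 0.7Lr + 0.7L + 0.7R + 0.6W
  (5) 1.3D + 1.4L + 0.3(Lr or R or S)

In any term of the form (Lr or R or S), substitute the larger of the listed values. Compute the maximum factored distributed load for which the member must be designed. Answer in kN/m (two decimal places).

(Lr or R or S) → S = 22.29 kN/m.
(1) 0.85(33.69) - 0.8(7.86) = 22.35
(2) 1.35(33.69) = 45.48
(3) 1.3(33.69) + 1.6(22.29) + 0.6(7.20) = 83.78
(4) 1.35(33.69) + 0.7(13.64) + 0.7(7.20) + 0.7(19.34) + 0.6(7.86) = 78.32
(5) 1.3(33.69) + 1.4(7.20) + 0.3(22.29) = 60.56
The controlling combination is 3, giving 83.78 kN/m.

83.78 kN/m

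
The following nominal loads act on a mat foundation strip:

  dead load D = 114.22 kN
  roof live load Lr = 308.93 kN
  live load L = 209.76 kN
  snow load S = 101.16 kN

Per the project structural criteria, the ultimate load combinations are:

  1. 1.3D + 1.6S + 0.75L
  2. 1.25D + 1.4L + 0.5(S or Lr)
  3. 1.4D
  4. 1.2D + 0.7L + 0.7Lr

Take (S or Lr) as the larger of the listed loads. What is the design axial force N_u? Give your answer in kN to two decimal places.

(S or Lr) → Lr = 308.93 kN.
1. 1.3(114.22) + 1.6(101.16) + 0.75(209.76) = 467.66
2. 1.25(114.22) + 1.4(209.76) + 0.5(308.93) = 590.90
3. 1.4(114.22) = 159.91
4. 1.2(114.22) + 0.7(209.76) + 0.7(308.93) = 500.15
The controlling combination is 2, giving 590.90 kN.

590.90 kN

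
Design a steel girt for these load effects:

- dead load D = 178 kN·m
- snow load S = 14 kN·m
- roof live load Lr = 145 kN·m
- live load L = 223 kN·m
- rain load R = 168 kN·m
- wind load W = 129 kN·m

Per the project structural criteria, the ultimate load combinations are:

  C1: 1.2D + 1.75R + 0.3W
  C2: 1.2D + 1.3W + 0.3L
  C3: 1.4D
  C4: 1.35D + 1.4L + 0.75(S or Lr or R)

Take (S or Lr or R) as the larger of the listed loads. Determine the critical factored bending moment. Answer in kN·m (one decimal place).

(S or Lr or R) → R = 168 kN·m.
C1: 1.2(178) + 1.75(168) + 0.3(129) = 213.6 + 294.0 + 38.7 = 546.3
C2: 1.2(178) + 1.3(129) + 0.3(223) = 213.6 + 167.7 + 66.9 = 448.2
C3: 1.4(178) = 249.2
C4: 1.35(178) + 1.4(223) + 0.75(168) = 240.3 + 312.2 + 126.0 = 678.5
Combination 4 governs: M_u = 678.5 kN·m.

678.5 kN·m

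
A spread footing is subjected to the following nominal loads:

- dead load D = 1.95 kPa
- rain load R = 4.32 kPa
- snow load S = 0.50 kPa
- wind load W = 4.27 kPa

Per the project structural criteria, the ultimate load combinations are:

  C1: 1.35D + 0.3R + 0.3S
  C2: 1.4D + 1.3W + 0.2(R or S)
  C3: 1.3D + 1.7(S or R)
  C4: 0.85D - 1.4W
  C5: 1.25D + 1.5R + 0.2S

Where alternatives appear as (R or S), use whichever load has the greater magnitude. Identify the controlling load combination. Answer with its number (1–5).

(R or S) → R = 4.32 kPa; (S or R) → R = 4.32 kPa.
C1: 1.35(1.95) + 0.3(4.32) + 0.3(0.50) = 2.63 + 1.30 + 0.15 = 4.08
C2: 1.4(1.95) + 1.3(4.27) + 0.2(4.32) = 9.15
C3: 1.3(1.95) + 1.7(4.32) = 2.54 + 7.34 = 9.88
C4: 0.85(1.95) - 1.4(4.27) = 1.66 - 5.98 = -4.32
C5: 1.25(1.95) + 1.5(4.32) + 0.2(0.50) = 2.44 + 6.48 + 0.10 = 9.02
The largest value is 9.88 kPa from combination 3.

Combination 3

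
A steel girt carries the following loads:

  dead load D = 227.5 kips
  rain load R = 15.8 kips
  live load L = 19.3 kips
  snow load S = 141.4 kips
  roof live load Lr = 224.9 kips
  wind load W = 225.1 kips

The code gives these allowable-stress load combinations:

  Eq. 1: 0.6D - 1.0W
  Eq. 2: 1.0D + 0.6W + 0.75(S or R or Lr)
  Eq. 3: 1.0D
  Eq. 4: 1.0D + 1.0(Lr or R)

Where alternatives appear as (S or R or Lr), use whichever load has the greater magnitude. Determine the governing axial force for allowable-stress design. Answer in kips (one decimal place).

(S or R or Lr) → Lr = 224.9 kips; (Lr or R) → Lr = 224.9 kips.
Eq. 1: 0.6(227.5) - 1.0(225.1) = 136.5 - 225.1 = -88.6
Eq. 2: 1.0(227.5) + 0.6(225.1) + 0.75(224.9) = 531.2
Eq. 3: 1.0(227.5) = 227.5
Eq. 4: 1.0(227.5) + 1.0(224.9) = 227.5 + 224.9 = 452.4
Combination 2 governs: P = 531.2 kips.

531.2 kips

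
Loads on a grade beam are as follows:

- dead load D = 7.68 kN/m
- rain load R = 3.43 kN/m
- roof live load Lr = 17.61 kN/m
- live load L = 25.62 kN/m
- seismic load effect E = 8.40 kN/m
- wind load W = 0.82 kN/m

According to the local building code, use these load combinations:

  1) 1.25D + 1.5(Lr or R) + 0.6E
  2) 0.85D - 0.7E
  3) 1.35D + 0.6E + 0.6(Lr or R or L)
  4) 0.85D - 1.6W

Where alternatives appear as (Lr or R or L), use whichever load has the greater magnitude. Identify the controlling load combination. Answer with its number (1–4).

Combination 1

(Lr or R) → Lr = 17.61 kN/m; (Lr or R or L) → L = 25.62 kN/m.
1) 1.25(7.68) + 1.5(17.61) + 0.6(8.40) = 9.60 + 26.42 + 5.04 = 41.06
2) 0.85(7.68) - 0.7(8.40) = 6.53 - 5.88 = 0.65
3) 1.35(7.68) + 0.6(8.40) + 0.6(25.62) = 10.37 + 5.04 + 15.37 = 30.78
4) 0.85(7.68) - 1.6(0.82) = 6.53 - 1.31 = 5.22
The largest value is 41.06 kN/m from combination 1.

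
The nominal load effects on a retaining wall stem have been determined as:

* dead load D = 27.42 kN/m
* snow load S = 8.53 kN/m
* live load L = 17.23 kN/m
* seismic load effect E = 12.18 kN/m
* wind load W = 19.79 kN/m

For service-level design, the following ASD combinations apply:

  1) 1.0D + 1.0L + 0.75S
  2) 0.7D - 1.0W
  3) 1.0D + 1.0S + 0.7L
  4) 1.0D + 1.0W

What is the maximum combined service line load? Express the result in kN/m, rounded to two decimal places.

51.05 kN/m

1) 1.0(27.42) + 1.0(17.23) + 0.75(8.53) = 51.05
2) 0.7(27.42) - 1.0(19.79) = -0.60
3) 1.0(27.42) + 1.0(8.53) + 0.7(17.23) = 48.01
4) 1.0(27.42) + 1.0(19.79) = 47.21
The controlling combination is 1, giving 51.05 kN/m.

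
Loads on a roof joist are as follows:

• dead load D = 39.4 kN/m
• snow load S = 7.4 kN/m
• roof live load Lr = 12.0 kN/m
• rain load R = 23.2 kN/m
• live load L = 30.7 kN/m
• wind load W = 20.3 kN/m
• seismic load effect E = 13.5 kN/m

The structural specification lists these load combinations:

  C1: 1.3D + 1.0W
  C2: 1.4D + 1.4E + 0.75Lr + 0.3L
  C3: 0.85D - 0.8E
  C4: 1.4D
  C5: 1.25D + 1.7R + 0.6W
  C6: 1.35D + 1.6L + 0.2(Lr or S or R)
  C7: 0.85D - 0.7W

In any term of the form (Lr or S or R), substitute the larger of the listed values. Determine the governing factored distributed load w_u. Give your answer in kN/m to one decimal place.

107.0 kN/m

(Lr or S or R) → R = 23.2 kN/m.
C1: 1.3(39.4) + 1.0(20.3) = 51.2 + 20.3 = 71.5
C2: 1.4(39.4) + 1.4(13.5) + 0.75(12.0) + 0.3(30.7) = 55.2 + 18.9 + 9.0 + 9.2 = 92.3
C3: 0.85(39.4) - 0.8(13.5) = 33.5 - 10.8 = 22.7
C4: 1.4(39.4) = 55.2
C5: 1.25(39.4) + 1.7(23.2) + 0.6(20.3) = 49.3 + 39.4 + 12.2 = 100.9
C6: 1.35(39.4) + 1.6(30.7) + 0.2(23.2) = 107.0
C7: 0.85(39.4) - 0.7(20.3) = 33.5 - 14.2 = 19.3
Maximum is from combination 6.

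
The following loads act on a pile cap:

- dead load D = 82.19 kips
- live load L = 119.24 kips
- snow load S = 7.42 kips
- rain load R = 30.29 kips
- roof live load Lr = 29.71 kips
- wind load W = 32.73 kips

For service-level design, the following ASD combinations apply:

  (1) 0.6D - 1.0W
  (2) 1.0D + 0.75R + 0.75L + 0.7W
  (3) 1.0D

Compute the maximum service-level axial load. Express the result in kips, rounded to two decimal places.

217.25 kips

(1) 0.6(82.19) - 1.0(32.73) = 16.58
(2) 1.0(82.19) + 0.75(30.29) + 0.75(119.24) + 0.7(32.73) = 217.25
(3) 1.0(82.19) = 82.19
Combination 2 governs: P = 217.25 kips.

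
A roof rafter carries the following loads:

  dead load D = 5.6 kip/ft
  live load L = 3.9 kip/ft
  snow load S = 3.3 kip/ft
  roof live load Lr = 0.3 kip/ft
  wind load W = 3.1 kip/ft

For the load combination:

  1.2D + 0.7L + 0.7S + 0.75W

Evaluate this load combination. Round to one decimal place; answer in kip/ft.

14.1 kip/ft

1.2(5.6) + 0.7(3.9) + 0.7(3.3) + 0.75(3.1) = 14.1
w_u = 14.1 kip/ft.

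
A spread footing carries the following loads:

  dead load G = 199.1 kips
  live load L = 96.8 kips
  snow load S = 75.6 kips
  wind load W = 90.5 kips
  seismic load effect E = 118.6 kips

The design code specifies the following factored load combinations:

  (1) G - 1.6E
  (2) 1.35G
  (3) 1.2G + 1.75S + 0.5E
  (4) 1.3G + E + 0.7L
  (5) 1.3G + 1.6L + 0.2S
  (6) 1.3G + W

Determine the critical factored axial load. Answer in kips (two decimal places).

(1) 1.0(199.1) - 1.6(118.6) = 199.10 - 189.76 = 9.34
(2) 1.35(199.1) = 268.79
(3) 1.2(199.1) + 1.75(75.6) + 0.5(118.6) = 238.92 + 132.30 + 59.30 = 430.52
(4) 1.3(199.1) + 1.0(118.6) + 0.7(96.8) = 258.83 + 118.60 + 67.76 = 445.19
(5) 1.3(199.1) + 1.6(96.8) + 0.2(75.6) = 258.83 + 154.88 + 15.12 = 428.83
(6) 1.3(199.1) + 1.0(90.5) = 258.83 + 90.50 = 349.33
Combination 4 governs: P_u = 445.19 kips.

445.19 kips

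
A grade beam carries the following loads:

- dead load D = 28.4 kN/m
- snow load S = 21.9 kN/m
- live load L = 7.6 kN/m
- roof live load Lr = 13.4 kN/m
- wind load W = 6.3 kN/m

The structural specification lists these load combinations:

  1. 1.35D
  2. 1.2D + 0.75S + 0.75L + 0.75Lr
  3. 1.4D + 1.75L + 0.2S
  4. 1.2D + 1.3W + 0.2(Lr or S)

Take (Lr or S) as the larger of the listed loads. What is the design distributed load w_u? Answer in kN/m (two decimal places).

(Lr or S) → S = 21.9 kN/m.
1. 1.35(28.4) = 38.34
2. 1.2(28.4) + 0.75(21.9) + 0.75(7.6) + 0.75(13.4) = 34.08 + 16.43 + 5.70 + 10.05 = 66.26
3. 1.4(28.4) + 1.75(7.6) + 0.2(21.9) = 39.76 + 13.30 + 4.38 = 57.44
4. 1.2(28.4) + 1.3(6.3) + 0.2(21.9) = 34.08 + 8.19 + 4.38 = 46.65
The controlling combination is 2, giving 66.26 kN/m.

66.26 kN/m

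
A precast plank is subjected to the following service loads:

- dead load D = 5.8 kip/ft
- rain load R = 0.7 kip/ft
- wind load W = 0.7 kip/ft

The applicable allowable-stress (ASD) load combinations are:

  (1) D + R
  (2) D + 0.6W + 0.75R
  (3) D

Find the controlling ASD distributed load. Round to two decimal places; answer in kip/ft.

6.75 kip/ft

(1) 1.0(5.8) + 1.0(0.7) = 6.50
(2) 1.0(5.8) + 0.6(0.7) + 0.75(0.7) = 6.75
(3) 1.0(5.8) = 5.80
Combination 2 governs: w = 6.75 kip/ft.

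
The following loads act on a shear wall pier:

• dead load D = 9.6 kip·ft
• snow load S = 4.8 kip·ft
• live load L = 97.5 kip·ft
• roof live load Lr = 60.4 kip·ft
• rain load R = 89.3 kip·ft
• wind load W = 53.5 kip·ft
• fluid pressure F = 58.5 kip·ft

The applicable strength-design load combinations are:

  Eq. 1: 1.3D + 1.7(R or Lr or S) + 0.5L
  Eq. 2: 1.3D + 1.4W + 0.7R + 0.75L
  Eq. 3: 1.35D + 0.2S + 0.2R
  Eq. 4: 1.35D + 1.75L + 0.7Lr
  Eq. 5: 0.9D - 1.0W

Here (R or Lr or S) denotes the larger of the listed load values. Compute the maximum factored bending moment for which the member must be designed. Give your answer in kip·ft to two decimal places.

225.87 kip·ft

(R or Lr or S) → R = 89.3 kip·ft.
Eq. 1: 1.3(9.6) + 1.7(89.3) + 0.5(97.5) = 213.04
Eq. 2: 1.3(9.6) + 1.4(53.5) + 0.7(89.3) + 0.75(97.5) = 223.02
Eq. 3: 1.35(9.6) + 0.2(4.8) + 0.2(89.3) = 31.78
Eq. 4: 1.35(9.6) + 1.75(97.5) + 0.7(60.4) = 225.87
Eq. 5: 0.9(9.6) - 1.0(53.5) = -44.86
Combination 4 governs: M_u = 225.87 kip·ft.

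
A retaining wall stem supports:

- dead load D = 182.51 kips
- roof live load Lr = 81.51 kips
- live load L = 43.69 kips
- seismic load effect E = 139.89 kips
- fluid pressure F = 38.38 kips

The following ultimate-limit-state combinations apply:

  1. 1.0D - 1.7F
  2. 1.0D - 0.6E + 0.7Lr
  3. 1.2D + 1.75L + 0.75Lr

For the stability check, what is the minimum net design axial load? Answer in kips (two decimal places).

1. 1.0(182.51) - 1.7(38.38) = 182.51 - 65.25 = 117.26
2. 1.0(182.51) - 0.6(139.89) + 0.7(81.51) = 155.63
3. 1.2(182.51) + 1.75(43.69) + 0.75(81.51) = 219.01 + 76.46 + 61.13 = 356.60
Combination 1 gives the minimum: 117.26 kips.

117.26 kips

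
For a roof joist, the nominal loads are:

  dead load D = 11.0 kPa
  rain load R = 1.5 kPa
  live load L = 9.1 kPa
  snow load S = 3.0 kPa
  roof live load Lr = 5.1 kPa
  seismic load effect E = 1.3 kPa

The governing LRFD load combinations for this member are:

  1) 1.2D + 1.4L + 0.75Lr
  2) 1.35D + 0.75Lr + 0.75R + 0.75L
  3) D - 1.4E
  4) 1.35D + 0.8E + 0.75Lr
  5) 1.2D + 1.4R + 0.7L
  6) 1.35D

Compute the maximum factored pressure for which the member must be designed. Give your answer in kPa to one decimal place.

1) 1.2(11.0) + 1.4(9.1) + 0.75(5.1) = 29.8
2) 1.35(11.0) + 0.75(5.1) + 0.75(1.5) + 0.75(9.1) = 14.9 + 3.8 + 1.1 + 6.8 = 26.6
3) 1.0(11.0) - 1.4(1.3) = 11.0 - 1.8 = 9.2
4) 1.35(11.0) + 0.8(1.3) + 0.75(5.1) = 14.9 + 1.0 + 3.8 = 19.7
5) 1.2(11.0) + 1.4(1.5) + 0.7(9.1) = 13.2 + 2.1 + 6.4 = 21.7
6) 1.35(11.0) = 14.9
Maximum is from combination 1.

29.8 kPa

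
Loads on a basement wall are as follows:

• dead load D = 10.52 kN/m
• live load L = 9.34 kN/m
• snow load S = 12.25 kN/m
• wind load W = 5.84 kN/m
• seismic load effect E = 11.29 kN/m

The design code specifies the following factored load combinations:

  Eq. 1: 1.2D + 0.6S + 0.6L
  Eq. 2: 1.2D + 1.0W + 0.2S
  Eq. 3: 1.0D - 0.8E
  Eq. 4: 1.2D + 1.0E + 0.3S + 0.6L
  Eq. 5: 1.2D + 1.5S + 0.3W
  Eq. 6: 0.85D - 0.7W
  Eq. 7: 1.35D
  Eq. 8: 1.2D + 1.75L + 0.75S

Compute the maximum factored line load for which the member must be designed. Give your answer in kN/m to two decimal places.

Eq. 1: 1.2(10.52) + 0.6(12.25) + 0.6(9.34) = 25.58
Eq. 2: 1.2(10.52) + 1.0(5.84) + 0.2(12.25) = 12.62 + 5.84 + 2.45 = 20.91
Eq. 3: 1.0(10.52) - 0.8(11.29) = 10.52 - 9.03 = 1.49
Eq. 4: 1.2(10.52) + 1.0(11.29) + 0.3(12.25) + 0.6(9.34) = 12.62 + 11.29 + 3.68 + 5.60 = 33.19
Eq. 5: 1.2(10.52) + 1.5(12.25) + 0.3(5.84) = 12.62 + 18.38 + 1.75 = 32.75
Eq. 6: 0.85(10.52) - 0.7(5.84) = 8.94 - 4.09 = 4.85
Eq. 7: 1.35(10.52) = 14.20
Eq. 8: 1.2(10.52) + 1.75(9.34) + 0.75(12.25) = 12.62 + 16.35 + 9.19 = 38.16
Maximum is from combination 8.

38.16 kN/m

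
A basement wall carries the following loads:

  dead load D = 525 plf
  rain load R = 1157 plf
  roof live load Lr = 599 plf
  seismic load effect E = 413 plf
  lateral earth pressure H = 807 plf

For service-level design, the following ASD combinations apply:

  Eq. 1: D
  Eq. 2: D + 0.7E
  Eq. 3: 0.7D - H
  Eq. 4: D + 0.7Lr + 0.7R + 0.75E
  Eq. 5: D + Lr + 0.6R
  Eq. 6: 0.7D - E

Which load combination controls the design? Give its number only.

Eq. 1: 1.0(525) = 525.00
Eq. 2: 1.0(525) + 0.7(413) = 814.10
Eq. 3: 0.7(525) - 1.0(807) = -439.50
Eq. 4: 1.0(525) + 0.7(599) + 0.7(1157) + 0.75(413) = 2063.95
Eq. 5: 1.0(525) + 1.0(599) + 0.6(1157) = 1818.20
Eq. 6: 0.7(525) - 1.0(413) = -45.50
The largest value is 2063.95 plf from combination 4.

Combination 4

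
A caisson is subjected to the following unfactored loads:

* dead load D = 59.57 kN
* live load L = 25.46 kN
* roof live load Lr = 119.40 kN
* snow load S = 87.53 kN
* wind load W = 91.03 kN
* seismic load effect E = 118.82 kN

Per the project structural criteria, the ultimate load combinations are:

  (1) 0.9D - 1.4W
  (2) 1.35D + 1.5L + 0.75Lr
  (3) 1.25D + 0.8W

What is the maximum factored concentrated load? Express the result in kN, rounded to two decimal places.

208.16 kN

(1) 0.9(59.57) - 1.4(91.03) = 53.61 - 127.44 = -73.83
(2) 1.35(59.57) + 1.5(25.46) + 0.75(119.40) = 80.42 + 38.19 + 89.55 = 208.16
(3) 1.25(59.57) + 0.8(91.03) = 147.29
The controlling combination is 2, giving 208.16 kN.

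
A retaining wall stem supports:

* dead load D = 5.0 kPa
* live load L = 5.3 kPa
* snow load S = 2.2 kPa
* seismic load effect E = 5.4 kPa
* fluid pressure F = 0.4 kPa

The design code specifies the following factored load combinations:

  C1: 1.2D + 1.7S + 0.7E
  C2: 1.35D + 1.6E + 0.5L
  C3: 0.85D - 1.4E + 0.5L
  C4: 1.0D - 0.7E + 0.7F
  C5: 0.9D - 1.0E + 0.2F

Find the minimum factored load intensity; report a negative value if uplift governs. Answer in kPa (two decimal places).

C1: 1.2(5.0) + 1.7(2.2) + 0.7(5.4) = 6.00 + 3.74 + 3.78 = 13.52
C2: 1.35(5.0) + 1.6(5.4) + 0.5(5.3) = 6.75 + 8.64 + 2.65 = 18.04
C3: 0.85(5.0) - 1.4(5.4) + 0.5(5.3) = 4.25 - 7.56 + 2.65 = -0.66
C4: 1.0(5.0) - 0.7(5.4) + 0.7(0.4) = 5.00 - 3.78 + 0.28 = 1.50
C5: 0.9(5.0) - 1.0(5.4) + 0.2(0.4) = 4.50 - 5.40 + 0.08 = -0.82
Combination 5 gives the minimum: -0.82 kPa.

-0.82 kPa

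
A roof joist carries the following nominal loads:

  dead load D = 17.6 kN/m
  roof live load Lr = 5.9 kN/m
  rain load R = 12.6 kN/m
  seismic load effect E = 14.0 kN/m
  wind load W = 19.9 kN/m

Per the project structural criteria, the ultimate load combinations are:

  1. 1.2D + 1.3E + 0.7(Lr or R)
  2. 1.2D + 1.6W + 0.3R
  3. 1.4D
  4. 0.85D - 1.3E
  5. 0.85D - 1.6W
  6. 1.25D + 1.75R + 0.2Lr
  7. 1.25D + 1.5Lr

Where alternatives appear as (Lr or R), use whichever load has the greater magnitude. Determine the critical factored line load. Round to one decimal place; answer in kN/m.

56.7 kN/m

(Lr or R) → R = 12.6 kN/m.
1. 1.2(17.6) + 1.3(14.0) + 0.7(12.6) = 21.1 + 18.2 + 8.8 = 48.1
2. 1.2(17.6) + 1.6(19.9) + 0.3(12.6) = 21.1 + 31.8 + 3.8 = 56.7
3. 1.4(17.6) = 24.6
4. 0.85(17.6) - 1.3(14.0) = 15.0 - 18.2 = -3.2
5. 0.85(17.6) - 1.6(19.9) = -16.9
6. 1.25(17.6) + 1.75(12.6) + 0.2(5.9) = 45.2
7. 1.25(17.6) + 1.5(5.9) = 22.0 + 8.9 = 30.9
The controlling combination is 2, giving 56.7 kN/m.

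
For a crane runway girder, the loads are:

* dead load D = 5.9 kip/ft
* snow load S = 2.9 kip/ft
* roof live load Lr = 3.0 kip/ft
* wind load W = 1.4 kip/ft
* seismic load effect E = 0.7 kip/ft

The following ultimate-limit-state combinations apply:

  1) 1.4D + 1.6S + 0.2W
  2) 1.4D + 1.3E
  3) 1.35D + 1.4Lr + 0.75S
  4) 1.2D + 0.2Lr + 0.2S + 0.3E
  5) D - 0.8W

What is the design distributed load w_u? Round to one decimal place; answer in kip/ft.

1) 1.4(5.9) + 1.6(2.9) + 0.2(1.4) = 8.3 + 4.6 + 0.3 = 13.2
2) 1.4(5.9) + 1.3(0.7) = 8.3 + 0.9 = 9.2
3) 1.35(5.9) + 1.4(3.0) + 0.75(2.9) = 14.3
4) 1.2(5.9) + 0.2(3.0) + 0.2(2.9) + 0.3(0.7) = 7.1 + 0.6 + 0.6 + 0.2 = 8.5
5) 1.0(5.9) - 0.8(1.4) = 5.9 - 1.1 = 4.8
Maximum is from combination 3.

14.3 kip/ft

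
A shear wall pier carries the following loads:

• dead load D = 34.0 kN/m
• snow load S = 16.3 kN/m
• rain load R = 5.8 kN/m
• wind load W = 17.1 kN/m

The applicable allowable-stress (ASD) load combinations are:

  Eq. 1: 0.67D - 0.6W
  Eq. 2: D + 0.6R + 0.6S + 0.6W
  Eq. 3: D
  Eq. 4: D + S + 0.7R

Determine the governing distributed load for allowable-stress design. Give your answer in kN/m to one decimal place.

57.5 kN/m

Eq. 1: 0.67(34.0) - 0.6(17.1) = 12.5
Eq. 2: 1.0(34.0) + 0.6(5.8) + 0.6(16.3) + 0.6(17.1) = 57.5
Eq. 3: 1.0(34.0) = 34.0
Eq. 4: 1.0(34.0) + 1.0(16.3) + 0.7(5.8) = 54.4
Combination 2 governs: w = 57.5 kN/m.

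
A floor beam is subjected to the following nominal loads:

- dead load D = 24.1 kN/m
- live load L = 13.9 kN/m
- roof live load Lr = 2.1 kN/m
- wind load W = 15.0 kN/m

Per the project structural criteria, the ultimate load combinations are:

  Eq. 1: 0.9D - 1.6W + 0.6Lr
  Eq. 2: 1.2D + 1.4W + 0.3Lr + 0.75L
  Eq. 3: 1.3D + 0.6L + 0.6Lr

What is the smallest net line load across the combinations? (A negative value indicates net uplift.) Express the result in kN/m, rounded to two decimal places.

-1.05 kN/m

Eq. 1: 0.9(24.1) - 1.6(15.0) + 0.6(2.1) = -1.05
Eq. 2: 1.2(24.1) + 1.4(15.0) + 0.3(2.1) + 0.75(13.9) = 60.98
Eq. 3: 1.3(24.1) + 0.6(13.9) + 0.6(2.1) = 40.93
Combination 1 gives the minimum: -1.05 kN/m.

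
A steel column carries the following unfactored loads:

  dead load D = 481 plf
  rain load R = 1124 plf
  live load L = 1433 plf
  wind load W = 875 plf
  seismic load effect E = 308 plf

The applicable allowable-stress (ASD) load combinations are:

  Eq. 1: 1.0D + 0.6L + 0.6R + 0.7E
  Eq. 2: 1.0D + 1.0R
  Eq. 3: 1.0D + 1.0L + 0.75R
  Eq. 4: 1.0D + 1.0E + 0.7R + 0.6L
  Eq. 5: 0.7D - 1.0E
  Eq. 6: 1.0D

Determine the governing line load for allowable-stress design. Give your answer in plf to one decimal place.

Eq. 1: 1.0(481) + 0.6(1433) + 0.6(1124) + 0.7(308) = 2230.8
Eq. 2: 1.0(481) + 1.0(1124) = 1605.0
Eq. 3: 1.0(481) + 1.0(1433) + 0.75(1124) = 2757.0
Eq. 4: 1.0(481) + 1.0(308) + 0.7(1124) + 0.6(1433) = 2435.6
Eq. 5: 0.7(481) - 1.0(308) = 28.7
Eq. 6: 1.0(481) = 481.0
The controlling combination is 3, giving 2757.0 plf.

2757.0 plf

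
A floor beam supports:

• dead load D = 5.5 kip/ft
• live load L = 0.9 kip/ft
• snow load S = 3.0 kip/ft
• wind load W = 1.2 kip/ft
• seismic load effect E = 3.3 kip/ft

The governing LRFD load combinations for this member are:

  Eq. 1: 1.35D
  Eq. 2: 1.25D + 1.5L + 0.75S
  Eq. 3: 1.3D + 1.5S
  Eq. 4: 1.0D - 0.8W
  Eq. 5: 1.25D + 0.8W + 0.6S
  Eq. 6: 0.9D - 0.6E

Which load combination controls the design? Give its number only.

Eq. 1: 1.35(5.5) = 7.4
Eq. 2: 1.25(5.5) + 1.5(0.9) + 0.75(3.0) = 10.5
Eq. 3: 1.3(5.5) + 1.5(3.0) = 7.2 + 4.5 = 11.7
Eq. 4: 1.0(5.5) - 0.8(1.2) = 5.5 - 1.0 = 4.5
Eq. 5: 1.25(5.5) + 0.8(1.2) + 0.6(3.0) = 9.6
Eq. 6: 0.9(5.5) - 0.6(3.3) = 5.0 - 2.0 = 3.0
The largest value is 11.7 kip/ft from combination 3.

Combination 3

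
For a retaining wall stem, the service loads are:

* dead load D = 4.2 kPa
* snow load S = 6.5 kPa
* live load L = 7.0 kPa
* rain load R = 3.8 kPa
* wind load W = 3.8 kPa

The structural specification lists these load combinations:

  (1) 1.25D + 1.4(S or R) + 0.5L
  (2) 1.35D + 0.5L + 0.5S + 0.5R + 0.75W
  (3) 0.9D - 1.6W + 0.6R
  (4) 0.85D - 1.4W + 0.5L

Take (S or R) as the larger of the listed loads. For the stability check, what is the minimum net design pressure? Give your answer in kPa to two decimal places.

(S or R) → S = 6.5 kPa.
(1) 1.25(4.2) + 1.4(6.5) + 0.5(7.0) = 17.85
(2) 1.35(4.2) + 0.5(7.0) + 0.5(6.5) + 0.5(3.8) + 0.75(3.8) = 17.17
(3) 0.9(4.2) - 1.6(3.8) + 0.6(3.8) = -0.02
(4) 0.85(4.2) - 1.4(3.8) + 0.5(7.0) = 1.75
Combination 3 gives the minimum: -0.02 kPa.

-0.02 kPa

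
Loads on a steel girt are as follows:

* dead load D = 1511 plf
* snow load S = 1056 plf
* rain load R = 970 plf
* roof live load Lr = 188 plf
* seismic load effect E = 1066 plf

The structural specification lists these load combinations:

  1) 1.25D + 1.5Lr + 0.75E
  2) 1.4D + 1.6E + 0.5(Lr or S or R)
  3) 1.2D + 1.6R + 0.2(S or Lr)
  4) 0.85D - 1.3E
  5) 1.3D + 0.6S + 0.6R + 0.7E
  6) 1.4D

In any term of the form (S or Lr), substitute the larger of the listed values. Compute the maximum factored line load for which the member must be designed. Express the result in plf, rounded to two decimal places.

(Lr or S or R) → S = 1056 plf; (S or Lr) → S = 1056 plf.
1) 1.25(1511) + 1.5(188) + 0.75(1066) = 1888.75 + 282.00 + 799.50 = 2970.25
2) 1.4(1511) + 1.6(1066) + 0.5(1056) = 2115.40 + 1705.60 + 528.00 = 4349.00
3) 1.2(1511) + 1.6(970) + 0.2(1056) = 1813.20 + 1552.00 + 211.20 = 3576.40
4) 0.85(1511) - 1.3(1066) = 1284.35 - 1385.80 = -101.45
5) 1.3(1511) + 0.6(1056) + 0.6(970) + 0.7(1066) = 1964.30 + 633.60 + 582.00 + 746.20 = 3926.10
6) 1.4(1511) = 2115.40
Maximum is from combination 2.

4349.00 plf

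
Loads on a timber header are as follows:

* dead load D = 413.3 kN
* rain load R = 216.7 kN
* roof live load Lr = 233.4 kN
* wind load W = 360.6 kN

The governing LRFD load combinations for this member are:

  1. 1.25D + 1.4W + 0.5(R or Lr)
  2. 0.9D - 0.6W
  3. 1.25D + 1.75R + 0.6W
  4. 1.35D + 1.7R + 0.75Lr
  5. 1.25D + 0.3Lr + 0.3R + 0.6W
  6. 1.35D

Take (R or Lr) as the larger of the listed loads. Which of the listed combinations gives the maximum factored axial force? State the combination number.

Combination 1

(R or Lr) → Lr = 233.4 kN.
1. 1.25(413.3) + 1.4(360.6) + 0.5(233.4) = 1138.2
2. 0.9(413.3) - 0.6(360.6) = 372.0 - 216.4 = 155.6
3. 1.25(413.3) + 1.75(216.7) + 0.6(360.6) = 516.6 + 379.2 + 216.4 = 1112.2
4. 1.35(413.3) + 1.7(216.7) + 0.75(233.4) = 1101.4
5. 1.25(413.3) + 0.3(233.4) + 0.3(216.7) + 0.6(360.6) = 516.6 + 70.0 + 65.0 + 216.4 = 868.0
6. 1.35(413.3) = 558.0
The largest value is 1138.2 kN from combination 1.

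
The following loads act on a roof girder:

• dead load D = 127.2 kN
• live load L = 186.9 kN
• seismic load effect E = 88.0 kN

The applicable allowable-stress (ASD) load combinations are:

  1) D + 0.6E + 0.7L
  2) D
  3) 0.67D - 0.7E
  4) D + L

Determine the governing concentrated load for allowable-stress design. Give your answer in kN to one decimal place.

1) 1.0(127.2) + 0.6(88.0) + 0.7(186.9) = 127.2 + 52.8 + 130.8 = 310.8
2) 1.0(127.2) = 127.2
3) 0.67(127.2) - 0.7(88.0) = 85.2 - 61.6 = 23.6
4) 1.0(127.2) + 1.0(186.9) = 127.2 + 186.9 = 314.1
The controlling combination is 4, giving 314.1 kN.

314.1 kN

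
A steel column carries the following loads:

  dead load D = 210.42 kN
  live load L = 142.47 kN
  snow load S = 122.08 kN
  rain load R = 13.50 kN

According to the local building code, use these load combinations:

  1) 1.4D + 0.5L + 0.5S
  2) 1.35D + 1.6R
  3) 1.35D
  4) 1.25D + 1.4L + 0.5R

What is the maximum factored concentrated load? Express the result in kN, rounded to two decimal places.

1) 1.4(210.42) + 0.5(142.47) + 0.5(122.08) = 426.86
2) 1.35(210.42) + 1.6(13.50) = 284.07 + 21.60 = 305.67
3) 1.35(210.42) = 284.07
4) 1.25(210.42) + 1.4(142.47) + 0.5(13.50) = 469.23
The controlling combination is 4, giving 469.23 kN.

469.23 kN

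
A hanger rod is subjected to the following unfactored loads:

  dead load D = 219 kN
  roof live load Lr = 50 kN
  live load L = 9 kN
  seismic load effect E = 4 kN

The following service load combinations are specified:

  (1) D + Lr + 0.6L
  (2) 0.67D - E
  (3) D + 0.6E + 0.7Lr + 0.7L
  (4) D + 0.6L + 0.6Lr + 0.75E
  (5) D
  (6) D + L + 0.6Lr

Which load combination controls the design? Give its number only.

Combination 1

(1) 1.0(219) + 1.0(50) + 0.6(9) = 219.0 + 50.0 + 5.4 = 274.4
(2) 0.67(219) - 1.0(4) = 146.7 - 4.0 = 142.7
(3) 1.0(219) + 0.6(4) + 0.7(50) + 0.7(9) = 219.0 + 2.4 + 35.0 + 6.3 = 262.7
(4) 1.0(219) + 0.6(9) + 0.6(50) + 0.75(4) = 219.0 + 5.4 + 30.0 + 3.0 = 257.4
(5) 1.0(219) = 219.0
(6) 1.0(219) + 1.0(9) + 0.6(50) = 219.0 + 9.0 + 30.0 = 258.0
The largest value is 274.4 kN from combination 1.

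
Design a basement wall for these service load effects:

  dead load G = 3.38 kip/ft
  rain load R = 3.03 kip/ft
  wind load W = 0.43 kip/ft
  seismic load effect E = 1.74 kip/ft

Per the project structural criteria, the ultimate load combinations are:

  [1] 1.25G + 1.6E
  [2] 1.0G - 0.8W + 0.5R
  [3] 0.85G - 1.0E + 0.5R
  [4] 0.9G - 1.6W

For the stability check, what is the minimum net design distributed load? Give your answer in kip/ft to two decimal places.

2.35 kip/ft

[1] 1.25(3.38) + 1.6(1.74) = 4.23 + 2.78 = 7.01
[2] 1.0(3.38) - 0.8(0.43) + 0.5(3.03) = 4.55
[3] 0.85(3.38) - 1.0(1.74) + 0.5(3.03) = 2.87 - 1.74 + 1.52 = 2.65
[4] 0.9(3.38) - 1.6(0.43) = 3.04 - 0.69 = 2.35
Combination 4 gives the minimum: 2.35 kip/ft.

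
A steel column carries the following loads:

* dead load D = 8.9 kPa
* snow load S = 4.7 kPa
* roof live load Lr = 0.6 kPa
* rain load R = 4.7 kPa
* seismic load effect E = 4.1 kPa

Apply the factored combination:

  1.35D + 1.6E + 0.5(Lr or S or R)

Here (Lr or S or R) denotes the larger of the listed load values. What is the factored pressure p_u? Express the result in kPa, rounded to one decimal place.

(Lr or S or R) → S = 4.7 kPa.
1.35(8.9) + 1.6(4.1) + 0.5(4.7) = 20.9
p_u = 20.9 kPa.

20.9 kPa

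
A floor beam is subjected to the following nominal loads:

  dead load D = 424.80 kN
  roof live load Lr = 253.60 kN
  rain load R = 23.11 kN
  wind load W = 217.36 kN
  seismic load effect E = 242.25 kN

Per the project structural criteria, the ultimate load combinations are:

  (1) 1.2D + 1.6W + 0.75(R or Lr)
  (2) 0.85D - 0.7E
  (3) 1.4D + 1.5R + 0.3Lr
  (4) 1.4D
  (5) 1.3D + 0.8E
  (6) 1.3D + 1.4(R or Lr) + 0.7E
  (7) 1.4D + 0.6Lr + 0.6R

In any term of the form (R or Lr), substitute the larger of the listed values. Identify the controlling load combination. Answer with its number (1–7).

(R or Lr) → Lr = 253.60 kN.
(1) 1.2(424.80) + 1.6(217.36) + 0.75(253.60) = 509.76 + 347.78 + 190.20 = 1047.74
(2) 0.85(424.80) - 0.7(242.25) = 191.51
(3) 1.4(424.80) + 1.5(23.11) + 0.3(253.60) = 594.72 + 34.67 + 76.08 = 705.47
(4) 1.4(424.80) = 594.72
(5) 1.3(424.80) + 0.8(242.25) = 552.24 + 193.80 = 746.04
(6) 1.3(424.80) + 1.4(253.60) + 0.7(242.25) = 552.24 + 355.04 + 169.58 = 1076.86
(7) 1.4(424.80) + 0.6(253.60) + 0.6(23.11) = 594.72 + 152.16 + 13.87 = 760.75
The largest value is 1076.86 kN from combination 6.

Combination 6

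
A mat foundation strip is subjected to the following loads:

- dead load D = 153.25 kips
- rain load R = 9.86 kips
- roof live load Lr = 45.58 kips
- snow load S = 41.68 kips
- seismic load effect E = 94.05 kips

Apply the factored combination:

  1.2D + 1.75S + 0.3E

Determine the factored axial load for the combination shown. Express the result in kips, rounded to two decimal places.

1.2(153.25) + 1.75(41.68) + 0.3(94.05) = 183.90 + 72.94 + 28.22 = 285.06
P_u = 285.06 kips.

285.06 kips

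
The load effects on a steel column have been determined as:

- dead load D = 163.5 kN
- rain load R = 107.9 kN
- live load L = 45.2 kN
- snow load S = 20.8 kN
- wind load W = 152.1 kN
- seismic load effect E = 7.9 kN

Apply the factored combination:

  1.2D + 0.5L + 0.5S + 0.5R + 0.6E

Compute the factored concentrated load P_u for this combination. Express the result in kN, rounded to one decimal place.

1.2(163.5) + 0.5(45.2) + 0.5(20.8) + 0.5(107.9) + 0.6(7.9) = 196.2 + 22.6 + 10.4 + 54.0 + 4.7 = 287.9
P_u = 287.9 kN.

287.9 kN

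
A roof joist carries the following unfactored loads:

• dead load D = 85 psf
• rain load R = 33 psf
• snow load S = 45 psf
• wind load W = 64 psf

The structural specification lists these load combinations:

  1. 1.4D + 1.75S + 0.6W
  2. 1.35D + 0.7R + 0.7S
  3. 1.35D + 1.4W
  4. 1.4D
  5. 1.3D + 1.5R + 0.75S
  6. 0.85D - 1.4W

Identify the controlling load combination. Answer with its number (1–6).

Combination 1

1. 1.4(85) + 1.75(45) + 0.6(64) = 119.00 + 78.75 + 38.40 = 236.15
2. 1.35(85) + 0.7(33) + 0.7(45) = 114.75 + 23.10 + 31.50 = 169.35
3. 1.35(85) + 1.4(64) = 114.75 + 89.60 = 204.35
4. 1.4(85) = 119.00
5. 1.3(85) + 1.5(33) + 0.75(45) = 110.50 + 49.50 + 33.75 = 193.75
6. 0.85(85) - 1.4(64) = 72.25 - 89.60 = -17.35
The largest value is 236.15 psf from combination 1.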